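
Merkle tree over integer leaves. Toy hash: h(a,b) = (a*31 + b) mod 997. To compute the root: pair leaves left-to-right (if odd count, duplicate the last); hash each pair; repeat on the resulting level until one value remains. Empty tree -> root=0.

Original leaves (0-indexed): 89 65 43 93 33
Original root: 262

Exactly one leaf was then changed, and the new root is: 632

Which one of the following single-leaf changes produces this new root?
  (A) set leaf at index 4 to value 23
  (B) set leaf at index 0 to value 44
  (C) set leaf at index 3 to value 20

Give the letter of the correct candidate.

Original leaves: [89, 65, 43, 93, 33]
Target new root: 632
Try each candidate change and compute the resulting root:
Candidate A: set leaf[4] = 23 -> leaves = [89, 65, 43, 93, 23]
  L0: [89, 65, 43, 93, 23]
  L1: h(89,65)=(89*31+65)%997=830 h(43,93)=(43*31+93)%997=429 h(23,23)=(23*31+23)%997=736 -> [830, 429, 736]
  L2: h(830,429)=(830*31+429)%997=237 h(736,736)=(736*31+736)%997=621 -> [237, 621]
  L3: h(237,621)=(237*31+621)%997=989 -> [989]
  root = 989 != target 632
Candidate B: set leaf[0] = 44 -> leaves = [44, 65, 43, 93, 33]
  L0: [44, 65, 43, 93, 33]
  L1: h(44,65)=(44*31+65)%997=432 h(43,93)=(43*31+93)%997=429 h(33,33)=(33*31+33)%997=59 -> [432, 429, 59]
  L2: h(432,429)=(432*31+429)%997=860 h(59,59)=(59*31+59)%997=891 -> [860, 891]
  L3: h(860,891)=(860*31+891)%997=632 -> [632]
  root = 632 == target 632  ** MATCH **
Candidate C: set leaf[3] = 20 -> leaves = [89, 65, 43, 20, 33]
  L0: [89, 65, 43, 20, 33]
  L1: h(89,65)=(89*31+65)%997=830 h(43,20)=(43*31+20)%997=356 h(33,33)=(33*31+33)%997=59 -> [830, 356, 59]
  L2: h(830,356)=(830*31+356)%997=164 h(59,59)=(59*31+59)%997=891 -> [164, 891]
  L3: h(164,891)=(164*31+891)%997=990 -> [990]
  root = 990 != target 632
Candidate B produces the target root.

Answer: B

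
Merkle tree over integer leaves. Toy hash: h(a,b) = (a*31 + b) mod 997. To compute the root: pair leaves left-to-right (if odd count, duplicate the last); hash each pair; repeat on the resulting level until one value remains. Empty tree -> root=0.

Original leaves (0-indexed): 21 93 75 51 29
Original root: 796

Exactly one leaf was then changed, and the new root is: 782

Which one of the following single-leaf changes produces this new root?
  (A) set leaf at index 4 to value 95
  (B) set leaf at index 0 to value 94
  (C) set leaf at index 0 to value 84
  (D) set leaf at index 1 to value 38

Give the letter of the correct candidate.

Original leaves: [21, 93, 75, 51, 29]
Target new root: 782
Try each candidate change and compute the resulting root:
Candidate A: set leaf[4] = 95 -> leaves = [21, 93, 75, 51, 95]
  L0: [21, 93, 75, 51, 95]
  L1: h(21,93)=(21*31+93)%997=744 h(75,51)=(75*31+51)%997=382 h(95,95)=(95*31+95)%997=49 -> [744, 382, 49]
  L2: h(744,382)=(744*31+382)%997=515 h(49,49)=(49*31+49)%997=571 -> [515, 571]
  L3: h(515,571)=(515*31+571)%997=584 -> [584]
  root = 584 != target 782
Candidate B: set leaf[0] = 94 -> leaves = [94, 93, 75, 51, 29]
  L0: [94, 93, 75, 51, 29]
  L1: h(94,93)=(94*31+93)%997=16 h(75,51)=(75*31+51)%997=382 h(29,29)=(29*31+29)%997=928 -> [16, 382, 928]
  L2: h(16,382)=(16*31+382)%997=878 h(928,928)=(928*31+928)%997=783 -> [878, 783]
  L3: h(878,783)=(878*31+783)%997=85 -> [85]
  root = 85 != target 782
Candidate C: set leaf[0] = 84 -> leaves = [84, 93, 75, 51, 29]
  L0: [84, 93, 75, 51, 29]
  L1: h(84,93)=(84*31+93)%997=703 h(75,51)=(75*31+51)%997=382 h(29,29)=(29*31+29)%997=928 -> [703, 382, 928]
  L2: h(703,382)=(703*31+382)%997=241 h(928,928)=(928*31+928)%997=783 -> [241, 783]
  L3: h(241,783)=(241*31+783)%997=278 -> [278]
  root = 278 != target 782
Candidate D: set leaf[1] = 38 -> leaves = [21, 38, 75, 51, 29]
  L0: [21, 38, 75, 51, 29]
  L1: h(21,38)=(21*31+38)%997=689 h(75,51)=(75*31+51)%997=382 h(29,29)=(29*31+29)%997=928 -> [689, 382, 928]
  L2: h(689,382)=(689*31+382)%997=804 h(928,928)=(928*31+928)%997=783 -> [804, 783]
  L3: h(804,783)=(804*31+783)%997=782 -> [782]
  root = 782 == target 782  ** MATCH **
Candidate D produces the target root.

Answer: D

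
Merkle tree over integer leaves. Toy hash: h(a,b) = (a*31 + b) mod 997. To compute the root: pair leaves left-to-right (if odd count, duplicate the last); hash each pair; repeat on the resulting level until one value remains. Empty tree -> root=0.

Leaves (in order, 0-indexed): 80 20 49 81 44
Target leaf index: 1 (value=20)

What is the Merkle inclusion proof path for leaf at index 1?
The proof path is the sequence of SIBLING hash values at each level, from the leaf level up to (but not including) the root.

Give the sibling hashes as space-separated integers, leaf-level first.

L0 (leaves): [80, 20, 49, 81, 44], target index=1
L1: h(80,20)=(80*31+20)%997=506 [pair 0] h(49,81)=(49*31+81)%997=603 [pair 1] h(44,44)=(44*31+44)%997=411 [pair 2] -> [506, 603, 411]
  Sibling for proof at L0: 80
L2: h(506,603)=(506*31+603)%997=337 [pair 0] h(411,411)=(411*31+411)%997=191 [pair 1] -> [337, 191]
  Sibling for proof at L1: 603
L3: h(337,191)=(337*31+191)%997=668 [pair 0] -> [668]
  Sibling for proof at L2: 191
Root: 668
Proof path (sibling hashes from leaf to root): [80, 603, 191]

Answer: 80 603 191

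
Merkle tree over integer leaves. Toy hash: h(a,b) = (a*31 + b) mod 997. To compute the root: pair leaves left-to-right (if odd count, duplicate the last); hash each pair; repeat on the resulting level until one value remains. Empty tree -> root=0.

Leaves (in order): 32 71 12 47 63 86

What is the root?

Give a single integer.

Answer: 89

Derivation:
L0: [32, 71, 12, 47, 63, 86]
L1: h(32,71)=(32*31+71)%997=66 h(12,47)=(12*31+47)%997=419 h(63,86)=(63*31+86)%997=45 -> [66, 419, 45]
L2: h(66,419)=(66*31+419)%997=471 h(45,45)=(45*31+45)%997=443 -> [471, 443]
L3: h(471,443)=(471*31+443)%997=89 -> [89]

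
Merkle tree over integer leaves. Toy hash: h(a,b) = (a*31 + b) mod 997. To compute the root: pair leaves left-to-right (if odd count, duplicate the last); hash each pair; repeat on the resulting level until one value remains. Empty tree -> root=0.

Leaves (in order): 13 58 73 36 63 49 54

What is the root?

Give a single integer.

L0: [13, 58, 73, 36, 63, 49, 54]
L1: h(13,58)=(13*31+58)%997=461 h(73,36)=(73*31+36)%997=305 h(63,49)=(63*31+49)%997=8 h(54,54)=(54*31+54)%997=731 -> [461, 305, 8, 731]
L2: h(461,305)=(461*31+305)%997=638 h(8,731)=(8*31+731)%997=979 -> [638, 979]
L3: h(638,979)=(638*31+979)%997=817 -> [817]

Answer: 817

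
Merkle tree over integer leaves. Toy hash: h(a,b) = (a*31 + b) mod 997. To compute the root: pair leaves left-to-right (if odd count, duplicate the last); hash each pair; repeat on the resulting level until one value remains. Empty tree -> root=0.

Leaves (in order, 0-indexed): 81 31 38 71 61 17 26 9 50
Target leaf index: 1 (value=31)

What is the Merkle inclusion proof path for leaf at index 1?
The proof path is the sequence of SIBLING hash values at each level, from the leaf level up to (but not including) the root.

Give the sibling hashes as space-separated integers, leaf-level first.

L0 (leaves): [81, 31, 38, 71, 61, 17, 26, 9, 50], target index=1
L1: h(81,31)=(81*31+31)%997=548 [pair 0] h(38,71)=(38*31+71)%997=252 [pair 1] h(61,17)=(61*31+17)%997=911 [pair 2] h(26,9)=(26*31+9)%997=815 [pair 3] h(50,50)=(50*31+50)%997=603 [pair 4] -> [548, 252, 911, 815, 603]
  Sibling for proof at L0: 81
L2: h(548,252)=(548*31+252)%997=291 [pair 0] h(911,815)=(911*31+815)%997=143 [pair 1] h(603,603)=(603*31+603)%997=353 [pair 2] -> [291, 143, 353]
  Sibling for proof at L1: 252
L3: h(291,143)=(291*31+143)%997=191 [pair 0] h(353,353)=(353*31+353)%997=329 [pair 1] -> [191, 329]
  Sibling for proof at L2: 143
L4: h(191,329)=(191*31+329)%997=268 [pair 0] -> [268]
  Sibling for proof at L3: 329
Root: 268
Proof path (sibling hashes from leaf to root): [81, 252, 143, 329]

Answer: 81 252 143 329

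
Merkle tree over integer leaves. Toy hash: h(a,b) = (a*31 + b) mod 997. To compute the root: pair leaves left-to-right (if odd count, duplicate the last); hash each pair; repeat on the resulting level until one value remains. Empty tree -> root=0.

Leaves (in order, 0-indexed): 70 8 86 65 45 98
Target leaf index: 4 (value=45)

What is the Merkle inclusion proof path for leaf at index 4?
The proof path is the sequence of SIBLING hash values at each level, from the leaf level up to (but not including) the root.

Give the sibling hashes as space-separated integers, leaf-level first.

L0 (leaves): [70, 8, 86, 65, 45, 98], target index=4
L1: h(70,8)=(70*31+8)%997=184 [pair 0] h(86,65)=(86*31+65)%997=737 [pair 1] h(45,98)=(45*31+98)%997=496 [pair 2] -> [184, 737, 496]
  Sibling for proof at L0: 98
L2: h(184,737)=(184*31+737)%997=459 [pair 0] h(496,496)=(496*31+496)%997=917 [pair 1] -> [459, 917]
  Sibling for proof at L1: 496
L3: h(459,917)=(459*31+917)%997=191 [pair 0] -> [191]
  Sibling for proof at L2: 459
Root: 191
Proof path (sibling hashes from leaf to root): [98, 496, 459]

Answer: 98 496 459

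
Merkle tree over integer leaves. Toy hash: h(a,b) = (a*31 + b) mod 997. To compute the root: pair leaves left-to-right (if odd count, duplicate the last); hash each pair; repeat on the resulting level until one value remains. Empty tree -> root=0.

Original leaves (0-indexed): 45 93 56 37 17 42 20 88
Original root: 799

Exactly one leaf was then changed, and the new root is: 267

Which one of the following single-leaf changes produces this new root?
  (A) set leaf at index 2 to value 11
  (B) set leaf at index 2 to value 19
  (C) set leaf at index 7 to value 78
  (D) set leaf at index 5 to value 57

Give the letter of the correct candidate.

Original leaves: [45, 93, 56, 37, 17, 42, 20, 88]
Target new root: 267
Try each candidate change and compute the resulting root:
Candidate A: set leaf[2] = 11 -> leaves = [45, 93, 11, 37, 17, 42, 20, 88]
  L0: [45, 93, 11, 37, 17, 42, 20, 88]
  L1: h(45,93)=(45*31+93)%997=491 h(11,37)=(11*31+37)%997=378 h(17,42)=(17*31+42)%997=569 h(20,88)=(20*31+88)%997=708 -> [491, 378, 569, 708]
  L2: h(491,378)=(491*31+378)%997=644 h(569,708)=(569*31+708)%997=401 -> [644, 401]
  L3: h(644,401)=(644*31+401)%997=425 -> [425]
  root = 425 != target 267
Candidate B: set leaf[2] = 19 -> leaves = [45, 93, 19, 37, 17, 42, 20, 88]
  L0: [45, 93, 19, 37, 17, 42, 20, 88]
  L1: h(45,93)=(45*31+93)%997=491 h(19,37)=(19*31+37)%997=626 h(17,42)=(17*31+42)%997=569 h(20,88)=(20*31+88)%997=708 -> [491, 626, 569, 708]
  L2: h(491,626)=(491*31+626)%997=892 h(569,708)=(569*31+708)%997=401 -> [892, 401]
  L3: h(892,401)=(892*31+401)%997=137 -> [137]
  root = 137 != target 267
Candidate C: set leaf[7] = 78 -> leaves = [45, 93, 56, 37, 17, 42, 20, 78]
  L0: [45, 93, 56, 37, 17, 42, 20, 78]
  L1: h(45,93)=(45*31+93)%997=491 h(56,37)=(56*31+37)%997=776 h(17,42)=(17*31+42)%997=569 h(20,78)=(20*31+78)%997=698 -> [491, 776, 569, 698]
  L2: h(491,776)=(491*31+776)%997=45 h(569,698)=(569*31+698)%997=391 -> [45, 391]
  L3: h(45,391)=(45*31+391)%997=789 -> [789]
  root = 789 != target 267
Candidate D: set leaf[5] = 57 -> leaves = [45, 93, 56, 37, 17, 57, 20, 88]
  L0: [45, 93, 56, 37, 17, 57, 20, 88]
  L1: h(45,93)=(45*31+93)%997=491 h(56,37)=(56*31+37)%997=776 h(17,57)=(17*31+57)%997=584 h(20,88)=(20*31+88)%997=708 -> [491, 776, 584, 708]
  L2: h(491,776)=(491*31+776)%997=45 h(584,708)=(584*31+708)%997=866 -> [45, 866]
  L3: h(45,866)=(45*31+866)%997=267 -> [267]
  root = 267 == target 267  ** MATCH **
Candidate D produces the target root.

Answer: D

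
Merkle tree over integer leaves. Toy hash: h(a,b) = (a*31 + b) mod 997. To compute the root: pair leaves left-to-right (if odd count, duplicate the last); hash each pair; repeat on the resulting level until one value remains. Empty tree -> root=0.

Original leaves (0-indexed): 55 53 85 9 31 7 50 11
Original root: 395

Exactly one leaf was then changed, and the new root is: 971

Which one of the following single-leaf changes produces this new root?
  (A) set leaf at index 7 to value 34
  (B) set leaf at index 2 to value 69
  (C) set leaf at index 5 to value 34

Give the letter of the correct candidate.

Original leaves: [55, 53, 85, 9, 31, 7, 50, 11]
Target new root: 971
Try each candidate change and compute the resulting root:
Candidate A: set leaf[7] = 34 -> leaves = [55, 53, 85, 9, 31, 7, 50, 34]
  L0: [55, 53, 85, 9, 31, 7, 50, 34]
  L1: h(55,53)=(55*31+53)%997=761 h(85,9)=(85*31+9)%997=650 h(31,7)=(31*31+7)%997=968 h(50,34)=(50*31+34)%997=587 -> [761, 650, 968, 587]
  L2: h(761,650)=(761*31+650)%997=313 h(968,587)=(968*31+587)%997=685 -> [313, 685]
  L3: h(313,685)=(313*31+685)%997=418 -> [418]
  root = 418 != target 971
Candidate B: set leaf[2] = 69 -> leaves = [55, 53, 69, 9, 31, 7, 50, 11]
  L0: [55, 53, 69, 9, 31, 7, 50, 11]
  L1: h(55,53)=(55*31+53)%997=761 h(69,9)=(69*31+9)%997=154 h(31,7)=(31*31+7)%997=968 h(50,11)=(50*31+11)%997=564 -> [761, 154, 968, 564]
  L2: h(761,154)=(761*31+154)%997=814 h(968,564)=(968*31+564)%997=662 -> [814, 662]
  L3: h(814,662)=(814*31+662)%997=971 -> [971]
  root = 971 == target 971  ** MATCH **
Candidate C: set leaf[5] = 34 -> leaves = [55, 53, 85, 9, 31, 34, 50, 11]
  L0: [55, 53, 85, 9, 31, 34, 50, 11]
  L1: h(55,53)=(55*31+53)%997=761 h(85,9)=(85*31+9)%997=650 h(31,34)=(31*31+34)%997=995 h(50,11)=(50*31+11)%997=564 -> [761, 650, 995, 564]
  L2: h(761,650)=(761*31+650)%997=313 h(995,564)=(995*31+564)%997=502 -> [313, 502]
  L3: h(313,502)=(313*31+502)%997=235 -> [235]
  root = 235 != target 971
Candidate B produces the target root.

Answer: B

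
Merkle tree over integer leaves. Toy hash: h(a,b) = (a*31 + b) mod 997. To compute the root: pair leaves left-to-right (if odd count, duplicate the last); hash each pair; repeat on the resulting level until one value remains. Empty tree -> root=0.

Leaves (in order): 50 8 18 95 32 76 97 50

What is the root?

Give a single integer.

Answer: 320

Derivation:
L0: [50, 8, 18, 95, 32, 76, 97, 50]
L1: h(50,8)=(50*31+8)%997=561 h(18,95)=(18*31+95)%997=653 h(32,76)=(32*31+76)%997=71 h(97,50)=(97*31+50)%997=66 -> [561, 653, 71, 66]
L2: h(561,653)=(561*31+653)%997=98 h(71,66)=(71*31+66)%997=273 -> [98, 273]
L3: h(98,273)=(98*31+273)%997=320 -> [320]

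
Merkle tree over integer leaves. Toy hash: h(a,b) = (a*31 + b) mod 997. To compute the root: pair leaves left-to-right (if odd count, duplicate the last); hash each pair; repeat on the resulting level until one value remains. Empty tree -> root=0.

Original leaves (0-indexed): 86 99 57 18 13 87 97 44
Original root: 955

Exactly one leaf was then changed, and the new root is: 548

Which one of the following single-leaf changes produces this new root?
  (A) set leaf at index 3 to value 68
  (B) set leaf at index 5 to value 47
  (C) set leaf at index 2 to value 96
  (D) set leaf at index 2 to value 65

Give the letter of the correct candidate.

Answer: C

Derivation:
Original leaves: [86, 99, 57, 18, 13, 87, 97, 44]
Target new root: 548
Try each candidate change and compute the resulting root:
Candidate A: set leaf[3] = 68 -> leaves = [86, 99, 57, 68, 13, 87, 97, 44]
  L0: [86, 99, 57, 68, 13, 87, 97, 44]
  L1: h(86,99)=(86*31+99)%997=771 h(57,68)=(57*31+68)%997=838 h(13,87)=(13*31+87)%997=490 h(97,44)=(97*31+44)%997=60 -> [771, 838, 490, 60]
  L2: h(771,838)=(771*31+838)%997=811 h(490,60)=(490*31+60)%997=295 -> [811, 295]
  L3: h(811,295)=(811*31+295)%997=511 -> [511]
  root = 511 != target 548
Candidate B: set leaf[5] = 47 -> leaves = [86, 99, 57, 18, 13, 47, 97, 44]
  L0: [86, 99, 57, 18, 13, 47, 97, 44]
  L1: h(86,99)=(86*31+99)%997=771 h(57,18)=(57*31+18)%997=788 h(13,47)=(13*31+47)%997=450 h(97,44)=(97*31+44)%997=60 -> [771, 788, 450, 60]
  L2: h(771,788)=(771*31+788)%997=761 h(450,60)=(450*31+60)%997=52 -> [761, 52]
  L3: h(761,52)=(761*31+52)%997=712 -> [712]
  root = 712 != target 548
Candidate C: set leaf[2] = 96 -> leaves = [86, 99, 96, 18, 13, 87, 97, 44]
  L0: [86, 99, 96, 18, 13, 87, 97, 44]
  L1: h(86,99)=(86*31+99)%997=771 h(96,18)=(96*31+18)%997=3 h(13,87)=(13*31+87)%997=490 h(97,44)=(97*31+44)%997=60 -> [771, 3, 490, 60]
  L2: h(771,3)=(771*31+3)%997=973 h(490,60)=(490*31+60)%997=295 -> [973, 295]
  L3: h(973,295)=(973*31+295)%997=548 -> [548]
  root = 548 == target 548  ** MATCH **
Candidate D: set leaf[2] = 65 -> leaves = [86, 99, 65, 18, 13, 87, 97, 44]
  L0: [86, 99, 65, 18, 13, 87, 97, 44]
  L1: h(86,99)=(86*31+99)%997=771 h(65,18)=(65*31+18)%997=39 h(13,87)=(13*31+87)%997=490 h(97,44)=(97*31+44)%997=60 -> [771, 39, 490, 60]
  L2: h(771,39)=(771*31+39)%997=12 h(490,60)=(490*31+60)%997=295 -> [12, 295]
  L3: h(12,295)=(12*31+295)%997=667 -> [667]
  root = 667 != target 548
Candidate C produces the target root.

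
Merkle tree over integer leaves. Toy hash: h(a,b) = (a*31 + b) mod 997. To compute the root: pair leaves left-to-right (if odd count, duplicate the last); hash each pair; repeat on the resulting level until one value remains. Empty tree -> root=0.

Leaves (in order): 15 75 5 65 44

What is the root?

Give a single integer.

L0: [15, 75, 5, 65, 44]
L1: h(15,75)=(15*31+75)%997=540 h(5,65)=(5*31+65)%997=220 h(44,44)=(44*31+44)%997=411 -> [540, 220, 411]
L2: h(540,220)=(540*31+220)%997=11 h(411,411)=(411*31+411)%997=191 -> [11, 191]
L3: h(11,191)=(11*31+191)%997=532 -> [532]

Answer: 532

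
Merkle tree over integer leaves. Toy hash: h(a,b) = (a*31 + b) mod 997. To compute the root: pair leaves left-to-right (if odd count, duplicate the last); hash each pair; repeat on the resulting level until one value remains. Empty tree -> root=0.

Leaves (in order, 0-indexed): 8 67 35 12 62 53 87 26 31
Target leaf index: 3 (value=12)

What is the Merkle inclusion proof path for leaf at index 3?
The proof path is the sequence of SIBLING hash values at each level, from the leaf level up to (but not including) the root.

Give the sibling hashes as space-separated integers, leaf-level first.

Answer: 35 315 140 862

Derivation:
L0 (leaves): [8, 67, 35, 12, 62, 53, 87, 26, 31], target index=3
L1: h(8,67)=(8*31+67)%997=315 [pair 0] h(35,12)=(35*31+12)%997=100 [pair 1] h(62,53)=(62*31+53)%997=978 [pair 2] h(87,26)=(87*31+26)%997=729 [pair 3] h(31,31)=(31*31+31)%997=992 [pair 4] -> [315, 100, 978, 729, 992]
  Sibling for proof at L0: 35
L2: h(315,100)=(315*31+100)%997=892 [pair 0] h(978,729)=(978*31+729)%997=140 [pair 1] h(992,992)=(992*31+992)%997=837 [pair 2] -> [892, 140, 837]
  Sibling for proof at L1: 315
L3: h(892,140)=(892*31+140)%997=873 [pair 0] h(837,837)=(837*31+837)%997=862 [pair 1] -> [873, 862]
  Sibling for proof at L2: 140
L4: h(873,862)=(873*31+862)%997=9 [pair 0] -> [9]
  Sibling for proof at L3: 862
Root: 9
Proof path (sibling hashes from leaf to root): [35, 315, 140, 862]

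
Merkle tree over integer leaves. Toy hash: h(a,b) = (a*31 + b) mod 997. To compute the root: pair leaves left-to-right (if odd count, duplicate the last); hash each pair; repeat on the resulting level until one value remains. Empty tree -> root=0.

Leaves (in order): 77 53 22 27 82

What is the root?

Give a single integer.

Answer: 161

Derivation:
L0: [77, 53, 22, 27, 82]
L1: h(77,53)=(77*31+53)%997=446 h(22,27)=(22*31+27)%997=709 h(82,82)=(82*31+82)%997=630 -> [446, 709, 630]
L2: h(446,709)=(446*31+709)%997=577 h(630,630)=(630*31+630)%997=220 -> [577, 220]
L3: h(577,220)=(577*31+220)%997=161 -> [161]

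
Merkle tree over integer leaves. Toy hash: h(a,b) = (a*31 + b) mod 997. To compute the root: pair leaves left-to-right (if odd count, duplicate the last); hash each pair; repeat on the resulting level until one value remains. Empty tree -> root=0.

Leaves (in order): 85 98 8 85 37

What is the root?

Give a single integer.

L0: [85, 98, 8, 85, 37]
L1: h(85,98)=(85*31+98)%997=739 h(8,85)=(8*31+85)%997=333 h(37,37)=(37*31+37)%997=187 -> [739, 333, 187]
L2: h(739,333)=(739*31+333)%997=311 h(187,187)=(187*31+187)%997=2 -> [311, 2]
L3: h(311,2)=(311*31+2)%997=670 -> [670]

Answer: 670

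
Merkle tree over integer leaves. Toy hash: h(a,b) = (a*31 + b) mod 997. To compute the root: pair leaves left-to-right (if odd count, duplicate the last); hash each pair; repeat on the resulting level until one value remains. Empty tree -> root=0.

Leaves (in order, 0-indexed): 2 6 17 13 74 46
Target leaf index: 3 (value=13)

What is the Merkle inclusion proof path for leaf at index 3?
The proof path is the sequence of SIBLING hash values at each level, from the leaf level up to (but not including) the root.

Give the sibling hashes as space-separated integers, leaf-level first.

Answer: 17 68 105

Derivation:
L0 (leaves): [2, 6, 17, 13, 74, 46], target index=3
L1: h(2,6)=(2*31+6)%997=68 [pair 0] h(17,13)=(17*31+13)%997=540 [pair 1] h(74,46)=(74*31+46)%997=346 [pair 2] -> [68, 540, 346]
  Sibling for proof at L0: 17
L2: h(68,540)=(68*31+540)%997=654 [pair 0] h(346,346)=(346*31+346)%997=105 [pair 1] -> [654, 105]
  Sibling for proof at L1: 68
L3: h(654,105)=(654*31+105)%997=439 [pair 0] -> [439]
  Sibling for proof at L2: 105
Root: 439
Proof path (sibling hashes from leaf to root): [17, 68, 105]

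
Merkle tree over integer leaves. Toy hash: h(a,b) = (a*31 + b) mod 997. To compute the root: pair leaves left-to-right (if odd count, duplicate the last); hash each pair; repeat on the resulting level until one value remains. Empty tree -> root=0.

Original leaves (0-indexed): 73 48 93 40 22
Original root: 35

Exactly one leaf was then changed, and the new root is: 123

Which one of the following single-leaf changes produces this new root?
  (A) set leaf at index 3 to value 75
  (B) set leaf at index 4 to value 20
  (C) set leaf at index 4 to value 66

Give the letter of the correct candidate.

Original leaves: [73, 48, 93, 40, 22]
Target new root: 123
Try each candidate change and compute the resulting root:
Candidate A: set leaf[3] = 75 -> leaves = [73, 48, 93, 75, 22]
  L0: [73, 48, 93, 75, 22]
  L1: h(73,48)=(73*31+48)%997=317 h(93,75)=(93*31+75)%997=964 h(22,22)=(22*31+22)%997=704 -> [317, 964, 704]
  L2: h(317,964)=(317*31+964)%997=821 h(704,704)=(704*31+704)%997=594 -> [821, 594]
  L3: h(821,594)=(821*31+594)%997=123 -> [123]
  root = 123 == target 123  ** MATCH **
Candidate B: set leaf[4] = 20 -> leaves = [73, 48, 93, 40, 20]
  L0: [73, 48, 93, 40, 20]
  L1: h(73,48)=(73*31+48)%997=317 h(93,40)=(93*31+40)%997=929 h(20,20)=(20*31+20)%997=640 -> [317, 929, 640]
  L2: h(317,929)=(317*31+929)%997=786 h(640,640)=(640*31+640)%997=540 -> [786, 540]
  L3: h(786,540)=(786*31+540)%997=978 -> [978]
  root = 978 != target 123
Candidate C: set leaf[4] = 66 -> leaves = [73, 48, 93, 40, 66]
  L0: [73, 48, 93, 40, 66]
  L1: h(73,48)=(73*31+48)%997=317 h(93,40)=(93*31+40)%997=929 h(66,66)=(66*31+66)%997=118 -> [317, 929, 118]
  L2: h(317,929)=(317*31+929)%997=786 h(118,118)=(118*31+118)%997=785 -> [786, 785]
  L3: h(786,785)=(786*31+785)%997=226 -> [226]
  root = 226 != target 123
Candidate A produces the target root.

Answer: A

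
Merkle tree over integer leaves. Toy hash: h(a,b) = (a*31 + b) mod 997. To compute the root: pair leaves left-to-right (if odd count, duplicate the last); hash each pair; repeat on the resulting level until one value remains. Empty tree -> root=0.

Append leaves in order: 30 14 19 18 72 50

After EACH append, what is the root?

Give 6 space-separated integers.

Answer: 30 944 959 958 735 31

Derivation:
After append 30 (leaves=[30]):
  L0: [30]
  root=30
After append 14 (leaves=[30, 14]):
  L0: [30, 14]
  L1: h(30,14)=(30*31+14)%997=944 -> [944]
  root=944
After append 19 (leaves=[30, 14, 19]):
  L0: [30, 14, 19]
  L1: h(30,14)=(30*31+14)%997=944 h(19,19)=(19*31+19)%997=608 -> [944, 608]
  L2: h(944,608)=(944*31+608)%997=959 -> [959]
  root=959
After append 18 (leaves=[30, 14, 19, 18]):
  L0: [30, 14, 19, 18]
  L1: h(30,14)=(30*31+14)%997=944 h(19,18)=(19*31+18)%997=607 -> [944, 607]
  L2: h(944,607)=(944*31+607)%997=958 -> [958]
  root=958
After append 72 (leaves=[30, 14, 19, 18, 72]):
  L0: [30, 14, 19, 18, 72]
  L1: h(30,14)=(30*31+14)%997=944 h(19,18)=(19*31+18)%997=607 h(72,72)=(72*31+72)%997=310 -> [944, 607, 310]
  L2: h(944,607)=(944*31+607)%997=958 h(310,310)=(310*31+310)%997=947 -> [958, 947]
  L3: h(958,947)=(958*31+947)%997=735 -> [735]
  root=735
After append 50 (leaves=[30, 14, 19, 18, 72, 50]):
  L0: [30, 14, 19, 18, 72, 50]
  L1: h(30,14)=(30*31+14)%997=944 h(19,18)=(19*31+18)%997=607 h(72,50)=(72*31+50)%997=288 -> [944, 607, 288]
  L2: h(944,607)=(944*31+607)%997=958 h(288,288)=(288*31+288)%997=243 -> [958, 243]
  L3: h(958,243)=(958*31+243)%997=31 -> [31]
  root=31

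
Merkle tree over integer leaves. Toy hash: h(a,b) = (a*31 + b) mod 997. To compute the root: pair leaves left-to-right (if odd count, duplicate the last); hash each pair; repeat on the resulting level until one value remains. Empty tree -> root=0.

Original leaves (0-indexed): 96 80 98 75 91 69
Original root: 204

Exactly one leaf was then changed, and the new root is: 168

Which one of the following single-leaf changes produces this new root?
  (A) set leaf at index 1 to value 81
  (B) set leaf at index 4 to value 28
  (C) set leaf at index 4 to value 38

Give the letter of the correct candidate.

Answer: A

Derivation:
Original leaves: [96, 80, 98, 75, 91, 69]
Target new root: 168
Try each candidate change and compute the resulting root:
Candidate A: set leaf[1] = 81 -> leaves = [96, 81, 98, 75, 91, 69]
  L0: [96, 81, 98, 75, 91, 69]
  L1: h(96,81)=(96*31+81)%997=66 h(98,75)=(98*31+75)%997=122 h(91,69)=(91*31+69)%997=896 -> [66, 122, 896]
  L2: h(66,122)=(66*31+122)%997=174 h(896,896)=(896*31+896)%997=756 -> [174, 756]
  L3: h(174,756)=(174*31+756)%997=168 -> [168]
  root = 168 == target 168  ** MATCH **
Candidate B: set leaf[4] = 28 -> leaves = [96, 80, 98, 75, 28, 69]
  L0: [96, 80, 98, 75, 28, 69]
  L1: h(96,80)=(96*31+80)%997=65 h(98,75)=(98*31+75)%997=122 h(28,69)=(28*31+69)%997=937 -> [65, 122, 937]
  L2: h(65,122)=(65*31+122)%997=143 h(937,937)=(937*31+937)%997=74 -> [143, 74]
  L3: h(143,74)=(143*31+74)%997=519 -> [519]
  root = 519 != target 168
Candidate C: set leaf[4] = 38 -> leaves = [96, 80, 98, 75, 38, 69]
  L0: [96, 80, 98, 75, 38, 69]
  L1: h(96,80)=(96*31+80)%997=65 h(98,75)=(98*31+75)%997=122 h(38,69)=(38*31+69)%997=250 -> [65, 122, 250]
  L2: h(65,122)=(65*31+122)%997=143 h(250,250)=(250*31+250)%997=24 -> [143, 24]
  L3: h(143,24)=(143*31+24)%997=469 -> [469]
  root = 469 != target 168
Candidate A produces the target root.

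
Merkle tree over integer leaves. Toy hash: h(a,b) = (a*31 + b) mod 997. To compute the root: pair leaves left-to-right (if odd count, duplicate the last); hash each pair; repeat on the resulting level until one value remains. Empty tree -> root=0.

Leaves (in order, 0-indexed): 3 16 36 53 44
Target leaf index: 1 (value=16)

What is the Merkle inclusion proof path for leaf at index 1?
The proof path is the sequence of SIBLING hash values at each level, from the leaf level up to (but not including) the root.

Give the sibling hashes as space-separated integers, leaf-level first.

Answer: 3 172 191

Derivation:
L0 (leaves): [3, 16, 36, 53, 44], target index=1
L1: h(3,16)=(3*31+16)%997=109 [pair 0] h(36,53)=(36*31+53)%997=172 [pair 1] h(44,44)=(44*31+44)%997=411 [pair 2] -> [109, 172, 411]
  Sibling for proof at L0: 3
L2: h(109,172)=(109*31+172)%997=560 [pair 0] h(411,411)=(411*31+411)%997=191 [pair 1] -> [560, 191]
  Sibling for proof at L1: 172
L3: h(560,191)=(560*31+191)%997=602 [pair 0] -> [602]
  Sibling for proof at L2: 191
Root: 602
Proof path (sibling hashes from leaf to root): [3, 172, 191]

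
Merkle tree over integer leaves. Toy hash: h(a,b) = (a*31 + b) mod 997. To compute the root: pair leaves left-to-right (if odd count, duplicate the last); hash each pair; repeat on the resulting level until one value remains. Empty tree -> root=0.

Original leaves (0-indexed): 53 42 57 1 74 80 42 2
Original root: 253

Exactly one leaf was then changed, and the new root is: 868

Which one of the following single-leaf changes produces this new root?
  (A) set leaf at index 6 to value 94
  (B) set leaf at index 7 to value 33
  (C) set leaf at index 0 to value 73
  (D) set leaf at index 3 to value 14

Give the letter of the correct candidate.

Answer: A

Derivation:
Original leaves: [53, 42, 57, 1, 74, 80, 42, 2]
Target new root: 868
Try each candidate change and compute the resulting root:
Candidate A: set leaf[6] = 94 -> leaves = [53, 42, 57, 1, 74, 80, 94, 2]
  L0: [53, 42, 57, 1, 74, 80, 94, 2]
  L1: h(53,42)=(53*31+42)%997=688 h(57,1)=(57*31+1)%997=771 h(74,80)=(74*31+80)%997=380 h(94,2)=(94*31+2)%997=922 -> [688, 771, 380, 922]
  L2: h(688,771)=(688*31+771)%997=165 h(380,922)=(380*31+922)%997=738 -> [165, 738]
  L3: h(165,738)=(165*31+738)%997=868 -> [868]
  root = 868 == target 868  ** MATCH **
Candidate B: set leaf[7] = 33 -> leaves = [53, 42, 57, 1, 74, 80, 42, 33]
  L0: [53, 42, 57, 1, 74, 80, 42, 33]
  L1: h(53,42)=(53*31+42)%997=688 h(57,1)=(57*31+1)%997=771 h(74,80)=(74*31+80)%997=380 h(42,33)=(42*31+33)%997=338 -> [688, 771, 380, 338]
  L2: h(688,771)=(688*31+771)%997=165 h(380,338)=(380*31+338)%997=154 -> [165, 154]
  L3: h(165,154)=(165*31+154)%997=284 -> [284]
  root = 284 != target 868
Candidate C: set leaf[0] = 73 -> leaves = [73, 42, 57, 1, 74, 80, 42, 2]
  L0: [73, 42, 57, 1, 74, 80, 42, 2]
  L1: h(73,42)=(73*31+42)%997=311 h(57,1)=(57*31+1)%997=771 h(74,80)=(74*31+80)%997=380 h(42,2)=(42*31+2)%997=307 -> [311, 771, 380, 307]
  L2: h(311,771)=(311*31+771)%997=442 h(380,307)=(380*31+307)%997=123 -> [442, 123]
  L3: h(442,123)=(442*31+123)%997=864 -> [864]
  root = 864 != target 868
Candidate D: set leaf[3] = 14 -> leaves = [53, 42, 57, 14, 74, 80, 42, 2]
  L0: [53, 42, 57, 14, 74, 80, 42, 2]
  L1: h(53,42)=(53*31+42)%997=688 h(57,14)=(57*31+14)%997=784 h(74,80)=(74*31+80)%997=380 h(42,2)=(42*31+2)%997=307 -> [688, 784, 380, 307]
  L2: h(688,784)=(688*31+784)%997=178 h(380,307)=(380*31+307)%997=123 -> [178, 123]
  L3: h(178,123)=(178*31+123)%997=656 -> [656]
  root = 656 != target 868
Candidate A produces the target root.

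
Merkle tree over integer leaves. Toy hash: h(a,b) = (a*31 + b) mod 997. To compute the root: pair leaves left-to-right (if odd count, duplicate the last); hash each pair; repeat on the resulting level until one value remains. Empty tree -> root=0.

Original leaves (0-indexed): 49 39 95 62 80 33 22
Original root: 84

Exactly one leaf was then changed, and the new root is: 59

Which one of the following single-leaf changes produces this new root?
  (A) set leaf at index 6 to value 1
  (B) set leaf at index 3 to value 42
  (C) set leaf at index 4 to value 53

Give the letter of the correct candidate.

Original leaves: [49, 39, 95, 62, 80, 33, 22]
Target new root: 59
Try each candidate change and compute the resulting root:
Candidate A: set leaf[6] = 1 -> leaves = [49, 39, 95, 62, 80, 33, 1]
  L0: [49, 39, 95, 62, 80, 33, 1]
  L1: h(49,39)=(49*31+39)%997=561 h(95,62)=(95*31+62)%997=16 h(80,33)=(80*31+33)%997=519 h(1,1)=(1*31+1)%997=32 -> [561, 16, 519, 32]
  L2: h(561,16)=(561*31+16)%997=458 h(519,32)=(519*31+32)%997=169 -> [458, 169]
  L3: h(458,169)=(458*31+169)%997=409 -> [409]
  root = 409 != target 59
Candidate B: set leaf[3] = 42 -> leaves = [49, 39, 95, 42, 80, 33, 22]
  L0: [49, 39, 95, 42, 80, 33, 22]
  L1: h(49,39)=(49*31+39)%997=561 h(95,42)=(95*31+42)%997=993 h(80,33)=(80*31+33)%997=519 h(22,22)=(22*31+22)%997=704 -> [561, 993, 519, 704]
  L2: h(561,993)=(561*31+993)%997=438 h(519,704)=(519*31+704)%997=841 -> [438, 841]
  L3: h(438,841)=(438*31+841)%997=461 -> [461]
  root = 461 != target 59
Candidate C: set leaf[4] = 53 -> leaves = [49, 39, 95, 62, 53, 33, 22]
  L0: [49, 39, 95, 62, 53, 33, 22]
  L1: h(49,39)=(49*31+39)%997=561 h(95,62)=(95*31+62)%997=16 h(53,33)=(53*31+33)%997=679 h(22,22)=(22*31+22)%997=704 -> [561, 16, 679, 704]
  L2: h(561,16)=(561*31+16)%997=458 h(679,704)=(679*31+704)%997=816 -> [458, 816]
  L3: h(458,816)=(458*31+816)%997=59 -> [59]
  root = 59 == target 59  ** MATCH **
Candidate C produces the target root.

Answer: C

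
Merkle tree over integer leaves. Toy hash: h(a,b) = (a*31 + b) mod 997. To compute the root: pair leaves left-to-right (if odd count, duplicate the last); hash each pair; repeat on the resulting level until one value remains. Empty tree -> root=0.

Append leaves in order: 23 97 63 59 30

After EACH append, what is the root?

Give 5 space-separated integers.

Answer: 23 810 207 203 124

Derivation:
After append 23 (leaves=[23]):
  L0: [23]
  root=23
After append 97 (leaves=[23, 97]):
  L0: [23, 97]
  L1: h(23,97)=(23*31+97)%997=810 -> [810]
  root=810
After append 63 (leaves=[23, 97, 63]):
  L0: [23, 97, 63]
  L1: h(23,97)=(23*31+97)%997=810 h(63,63)=(63*31+63)%997=22 -> [810, 22]
  L2: h(810,22)=(810*31+22)%997=207 -> [207]
  root=207
After append 59 (leaves=[23, 97, 63, 59]):
  L0: [23, 97, 63, 59]
  L1: h(23,97)=(23*31+97)%997=810 h(63,59)=(63*31+59)%997=18 -> [810, 18]
  L2: h(810,18)=(810*31+18)%997=203 -> [203]
  root=203
After append 30 (leaves=[23, 97, 63, 59, 30]):
  L0: [23, 97, 63, 59, 30]
  L1: h(23,97)=(23*31+97)%997=810 h(63,59)=(63*31+59)%997=18 h(30,30)=(30*31+30)%997=960 -> [810, 18, 960]
  L2: h(810,18)=(810*31+18)%997=203 h(960,960)=(960*31+960)%997=810 -> [203, 810]
  L3: h(203,810)=(203*31+810)%997=124 -> [124]
  root=124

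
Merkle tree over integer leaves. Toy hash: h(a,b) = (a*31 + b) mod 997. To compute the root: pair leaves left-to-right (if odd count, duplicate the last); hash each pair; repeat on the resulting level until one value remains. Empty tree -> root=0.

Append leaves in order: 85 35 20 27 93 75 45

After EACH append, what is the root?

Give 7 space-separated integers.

Answer: 85 676 659 666 226 647 126

Derivation:
After append 85 (leaves=[85]):
  L0: [85]
  root=85
After append 35 (leaves=[85, 35]):
  L0: [85, 35]
  L1: h(85,35)=(85*31+35)%997=676 -> [676]
  root=676
After append 20 (leaves=[85, 35, 20]):
  L0: [85, 35, 20]
  L1: h(85,35)=(85*31+35)%997=676 h(20,20)=(20*31+20)%997=640 -> [676, 640]
  L2: h(676,640)=(676*31+640)%997=659 -> [659]
  root=659
After append 27 (leaves=[85, 35, 20, 27]):
  L0: [85, 35, 20, 27]
  L1: h(85,35)=(85*31+35)%997=676 h(20,27)=(20*31+27)%997=647 -> [676, 647]
  L2: h(676,647)=(676*31+647)%997=666 -> [666]
  root=666
After append 93 (leaves=[85, 35, 20, 27, 93]):
  L0: [85, 35, 20, 27, 93]
  L1: h(85,35)=(85*31+35)%997=676 h(20,27)=(20*31+27)%997=647 h(93,93)=(93*31+93)%997=982 -> [676, 647, 982]
  L2: h(676,647)=(676*31+647)%997=666 h(982,982)=(982*31+982)%997=517 -> [666, 517]
  L3: h(666,517)=(666*31+517)%997=226 -> [226]
  root=226
After append 75 (leaves=[85, 35, 20, 27, 93, 75]):
  L0: [85, 35, 20, 27, 93, 75]
  L1: h(85,35)=(85*31+35)%997=676 h(20,27)=(20*31+27)%997=647 h(93,75)=(93*31+75)%997=964 -> [676, 647, 964]
  L2: h(676,647)=(676*31+647)%997=666 h(964,964)=(964*31+964)%997=938 -> [666, 938]
  L3: h(666,938)=(666*31+938)%997=647 -> [647]
  root=647
After append 45 (leaves=[85, 35, 20, 27, 93, 75, 45]):
  L0: [85, 35, 20, 27, 93, 75, 45]
  L1: h(85,35)=(85*31+35)%997=676 h(20,27)=(20*31+27)%997=647 h(93,75)=(93*31+75)%997=964 h(45,45)=(45*31+45)%997=443 -> [676, 647, 964, 443]
  L2: h(676,647)=(676*31+647)%997=666 h(964,443)=(964*31+443)%997=417 -> [666, 417]
  L3: h(666,417)=(666*31+417)%997=126 -> [126]
  root=126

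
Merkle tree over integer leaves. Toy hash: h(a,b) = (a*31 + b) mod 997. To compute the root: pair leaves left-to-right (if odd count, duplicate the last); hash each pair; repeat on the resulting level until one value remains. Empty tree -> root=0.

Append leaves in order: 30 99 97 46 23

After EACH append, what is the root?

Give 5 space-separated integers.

Answer: 30 32 108 57 394

Derivation:
After append 30 (leaves=[30]):
  L0: [30]
  root=30
After append 99 (leaves=[30, 99]):
  L0: [30, 99]
  L1: h(30,99)=(30*31+99)%997=32 -> [32]
  root=32
After append 97 (leaves=[30, 99, 97]):
  L0: [30, 99, 97]
  L1: h(30,99)=(30*31+99)%997=32 h(97,97)=(97*31+97)%997=113 -> [32, 113]
  L2: h(32,113)=(32*31+113)%997=108 -> [108]
  root=108
After append 46 (leaves=[30, 99, 97, 46]):
  L0: [30, 99, 97, 46]
  L1: h(30,99)=(30*31+99)%997=32 h(97,46)=(97*31+46)%997=62 -> [32, 62]
  L2: h(32,62)=(32*31+62)%997=57 -> [57]
  root=57
After append 23 (leaves=[30, 99, 97, 46, 23]):
  L0: [30, 99, 97, 46, 23]
  L1: h(30,99)=(30*31+99)%997=32 h(97,46)=(97*31+46)%997=62 h(23,23)=(23*31+23)%997=736 -> [32, 62, 736]
  L2: h(32,62)=(32*31+62)%997=57 h(736,736)=(736*31+736)%997=621 -> [57, 621]
  L3: h(57,621)=(57*31+621)%997=394 -> [394]
  root=394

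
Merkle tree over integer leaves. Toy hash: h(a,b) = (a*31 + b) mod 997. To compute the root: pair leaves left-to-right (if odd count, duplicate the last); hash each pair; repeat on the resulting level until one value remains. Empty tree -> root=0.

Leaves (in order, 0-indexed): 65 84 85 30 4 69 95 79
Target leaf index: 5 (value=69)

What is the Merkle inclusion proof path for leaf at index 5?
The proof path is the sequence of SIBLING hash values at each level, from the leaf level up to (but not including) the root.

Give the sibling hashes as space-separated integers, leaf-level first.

L0 (leaves): [65, 84, 85, 30, 4, 69, 95, 79], target index=5
L1: h(65,84)=(65*31+84)%997=105 [pair 0] h(85,30)=(85*31+30)%997=671 [pair 1] h(4,69)=(4*31+69)%997=193 [pair 2] h(95,79)=(95*31+79)%997=33 [pair 3] -> [105, 671, 193, 33]
  Sibling for proof at L0: 4
L2: h(105,671)=(105*31+671)%997=935 [pair 0] h(193,33)=(193*31+33)%997=34 [pair 1] -> [935, 34]
  Sibling for proof at L1: 33
L3: h(935,34)=(935*31+34)%997=106 [pair 0] -> [106]
  Sibling for proof at L2: 935
Root: 106
Proof path (sibling hashes from leaf to root): [4, 33, 935]

Answer: 4 33 935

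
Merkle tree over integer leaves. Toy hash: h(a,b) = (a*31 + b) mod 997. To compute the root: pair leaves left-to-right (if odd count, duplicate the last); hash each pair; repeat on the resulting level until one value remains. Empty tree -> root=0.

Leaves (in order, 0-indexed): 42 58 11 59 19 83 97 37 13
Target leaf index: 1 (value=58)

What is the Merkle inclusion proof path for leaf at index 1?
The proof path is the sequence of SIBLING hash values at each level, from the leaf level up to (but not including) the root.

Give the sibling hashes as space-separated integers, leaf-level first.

L0 (leaves): [42, 58, 11, 59, 19, 83, 97, 37, 13], target index=1
L1: h(42,58)=(42*31+58)%997=363 [pair 0] h(11,59)=(11*31+59)%997=400 [pair 1] h(19,83)=(19*31+83)%997=672 [pair 2] h(97,37)=(97*31+37)%997=53 [pair 3] h(13,13)=(13*31+13)%997=416 [pair 4] -> [363, 400, 672, 53, 416]
  Sibling for proof at L0: 42
L2: h(363,400)=(363*31+400)%997=686 [pair 0] h(672,53)=(672*31+53)%997=945 [pair 1] h(416,416)=(416*31+416)%997=351 [pair 2] -> [686, 945, 351]
  Sibling for proof at L1: 400
L3: h(686,945)=(686*31+945)%997=277 [pair 0] h(351,351)=(351*31+351)%997=265 [pair 1] -> [277, 265]
  Sibling for proof at L2: 945
L4: h(277,265)=(277*31+265)%997=876 [pair 0] -> [876]
  Sibling for proof at L3: 265
Root: 876
Proof path (sibling hashes from leaf to root): [42, 400, 945, 265]

Answer: 42 400 945 265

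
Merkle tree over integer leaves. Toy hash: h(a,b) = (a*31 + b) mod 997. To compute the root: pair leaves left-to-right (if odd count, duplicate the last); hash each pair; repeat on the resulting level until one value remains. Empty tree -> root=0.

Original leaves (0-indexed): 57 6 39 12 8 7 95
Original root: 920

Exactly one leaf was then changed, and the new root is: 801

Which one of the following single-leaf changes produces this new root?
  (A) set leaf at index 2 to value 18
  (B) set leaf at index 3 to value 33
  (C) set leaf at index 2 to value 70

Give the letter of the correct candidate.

Answer: C

Derivation:
Original leaves: [57, 6, 39, 12, 8, 7, 95]
Target new root: 801
Try each candidate change and compute the resulting root:
Candidate A: set leaf[2] = 18 -> leaves = [57, 6, 18, 12, 8, 7, 95]
  L0: [57, 6, 18, 12, 8, 7, 95]
  L1: h(57,6)=(57*31+6)%997=776 h(18,12)=(18*31+12)%997=570 h(8,7)=(8*31+7)%997=255 h(95,95)=(95*31+95)%997=49 -> [776, 570, 255, 49]
  L2: h(776,570)=(776*31+570)%997=698 h(255,49)=(255*31+49)%997=975 -> [698, 975]
  L3: h(698,975)=(698*31+975)%997=679 -> [679]
  root = 679 != target 801
Candidate B: set leaf[3] = 33 -> leaves = [57, 6, 39, 33, 8, 7, 95]
  L0: [57, 6, 39, 33, 8, 7, 95]
  L1: h(57,6)=(57*31+6)%997=776 h(39,33)=(39*31+33)%997=245 h(8,7)=(8*31+7)%997=255 h(95,95)=(95*31+95)%997=49 -> [776, 245, 255, 49]
  L2: h(776,245)=(776*31+245)%997=373 h(255,49)=(255*31+49)%997=975 -> [373, 975]
  L3: h(373,975)=(373*31+975)%997=574 -> [574]
  root = 574 != target 801
Candidate C: set leaf[2] = 70 -> leaves = [57, 6, 70, 12, 8, 7, 95]
  L0: [57, 6, 70, 12, 8, 7, 95]
  L1: h(57,6)=(57*31+6)%997=776 h(70,12)=(70*31+12)%997=188 h(8,7)=(8*31+7)%997=255 h(95,95)=(95*31+95)%997=49 -> [776, 188, 255, 49]
  L2: h(776,188)=(776*31+188)%997=316 h(255,49)=(255*31+49)%997=975 -> [316, 975]
  L3: h(316,975)=(316*31+975)%997=801 -> [801]
  root = 801 == target 801  ** MATCH **
Candidate C produces the target root.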